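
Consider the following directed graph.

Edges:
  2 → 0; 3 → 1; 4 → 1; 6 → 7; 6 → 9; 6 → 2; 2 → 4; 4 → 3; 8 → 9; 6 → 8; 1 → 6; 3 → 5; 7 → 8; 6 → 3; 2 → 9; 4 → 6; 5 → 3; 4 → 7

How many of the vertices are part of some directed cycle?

6

A vertex is on a directed cycle iff it belongs to a strongly connected component of size ≥ 2 (or has a self-loop).
The vertices on cycles are {1, 2, 3, 4, 5, 6} — 6 in total.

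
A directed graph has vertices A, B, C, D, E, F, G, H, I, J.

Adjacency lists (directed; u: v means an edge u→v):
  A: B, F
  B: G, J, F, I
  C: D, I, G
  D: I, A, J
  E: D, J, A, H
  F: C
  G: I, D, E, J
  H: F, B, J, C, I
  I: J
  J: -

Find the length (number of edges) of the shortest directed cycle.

4

For each vertex v, BFS finds the shortest path from v back to v.
The shortest such closed walk is E → H → B → G → E, length 4.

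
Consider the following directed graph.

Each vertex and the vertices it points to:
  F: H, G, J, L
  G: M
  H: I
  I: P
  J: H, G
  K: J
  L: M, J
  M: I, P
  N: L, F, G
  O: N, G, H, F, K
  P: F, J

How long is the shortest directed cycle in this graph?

4

For each vertex v, BFS finds the shortest path from v back to v.
The shortest such closed walk is F → L → M → P → F, length 4.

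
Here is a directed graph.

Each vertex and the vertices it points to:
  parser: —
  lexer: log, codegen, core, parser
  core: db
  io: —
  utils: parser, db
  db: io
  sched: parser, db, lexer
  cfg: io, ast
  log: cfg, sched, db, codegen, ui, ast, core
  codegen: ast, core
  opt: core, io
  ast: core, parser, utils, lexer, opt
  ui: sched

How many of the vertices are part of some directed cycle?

A vertex is on a directed cycle iff it belongs to a strongly connected component of size ≥ 2 (or has a self-loop).
The vertices on cycles are {ui, ast, cfg, log, lexer, sched, codegen} — 7 in total.

7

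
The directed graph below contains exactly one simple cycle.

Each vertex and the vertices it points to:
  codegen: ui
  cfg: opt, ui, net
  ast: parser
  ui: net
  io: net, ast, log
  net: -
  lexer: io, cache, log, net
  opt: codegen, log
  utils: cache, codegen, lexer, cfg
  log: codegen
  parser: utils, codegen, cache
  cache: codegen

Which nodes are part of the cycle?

DFS with gray/black marking from utils:
utils gray
  cache gray
    codegen gray
      ui gray
        net gray
        net black
      ui black
    codegen black
  cache black
  utils→codegen: codegen black — skip
  lexer gray
    io gray
      io→net: net black — skip
      ast gray
        parser gray
          parser→utils: utils is gray → back edge
Back edge closes the cycle utils → lexer → io → ast → parser → utils; its vertices are {io, ast, lexer, utils, parser}.

io, ast, lexer, utils, parser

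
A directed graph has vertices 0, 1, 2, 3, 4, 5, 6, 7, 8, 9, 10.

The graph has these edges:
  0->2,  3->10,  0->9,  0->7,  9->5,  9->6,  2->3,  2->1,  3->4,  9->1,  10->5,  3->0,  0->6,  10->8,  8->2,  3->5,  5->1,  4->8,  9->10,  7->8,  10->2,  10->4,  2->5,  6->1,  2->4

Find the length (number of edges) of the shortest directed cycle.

3

For each vertex v, BFS finds the shortest path from v back to v.
The shortest such closed walk is 0 → 2 → 3 → 0, length 3.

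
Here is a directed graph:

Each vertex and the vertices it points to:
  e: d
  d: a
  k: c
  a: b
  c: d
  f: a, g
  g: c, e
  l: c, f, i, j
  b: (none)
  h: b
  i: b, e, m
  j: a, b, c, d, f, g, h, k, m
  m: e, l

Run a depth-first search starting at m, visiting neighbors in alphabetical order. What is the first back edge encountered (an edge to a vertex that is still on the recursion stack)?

DFS from m (visiting neighbors in alphabetical order); mark gray on enter, black on exit:
m gray
  e gray
    d gray
      a gray
        b gray
        b black
      a black
    d black
  e black
  l gray
    c gray
      c→d: d black — skip
    c black
    f gray
      f→a: a black — skip
      g gray
        g→c: c black — skip
        g→e: e black — skip
      g black
    f black
    i gray
      i→b: b black — skip
      i→e: e black — skip
      i→m: m is gray → back edge
First back edge: i → m.

i→m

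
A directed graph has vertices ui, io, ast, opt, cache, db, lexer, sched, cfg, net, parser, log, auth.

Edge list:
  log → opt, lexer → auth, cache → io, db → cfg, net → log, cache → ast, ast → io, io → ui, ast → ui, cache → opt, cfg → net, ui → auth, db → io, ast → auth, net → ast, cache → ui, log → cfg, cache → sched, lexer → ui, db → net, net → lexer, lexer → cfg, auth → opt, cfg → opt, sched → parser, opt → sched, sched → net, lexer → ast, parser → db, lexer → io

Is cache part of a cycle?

cache lies on a cycle iff there is a path from cache back to itself.
Exploring from cache, it never reaches itself; equivalently, its strongly connected component is a singleton.

No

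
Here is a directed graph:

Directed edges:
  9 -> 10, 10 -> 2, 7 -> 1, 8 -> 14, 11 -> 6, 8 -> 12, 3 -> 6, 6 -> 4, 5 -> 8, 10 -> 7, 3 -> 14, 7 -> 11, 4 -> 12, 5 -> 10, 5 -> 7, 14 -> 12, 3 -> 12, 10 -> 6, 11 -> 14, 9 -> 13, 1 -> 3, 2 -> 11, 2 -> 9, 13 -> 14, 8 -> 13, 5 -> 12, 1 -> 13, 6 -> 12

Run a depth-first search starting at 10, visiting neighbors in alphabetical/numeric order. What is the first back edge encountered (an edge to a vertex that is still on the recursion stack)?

9->10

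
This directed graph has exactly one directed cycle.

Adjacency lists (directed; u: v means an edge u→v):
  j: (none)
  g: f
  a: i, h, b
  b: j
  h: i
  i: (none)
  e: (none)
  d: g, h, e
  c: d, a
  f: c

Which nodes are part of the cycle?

c, d, f, g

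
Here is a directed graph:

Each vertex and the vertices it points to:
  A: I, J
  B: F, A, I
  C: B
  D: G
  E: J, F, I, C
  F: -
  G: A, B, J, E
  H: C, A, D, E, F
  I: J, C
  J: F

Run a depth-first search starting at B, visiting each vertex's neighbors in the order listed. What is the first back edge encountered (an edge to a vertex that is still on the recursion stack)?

DFS from B (visiting each vertex's neighbors in the order listed); mark gray on enter, black on exit:
B gray
  F gray
  F black
  A gray
    I gray
      J gray
        J→F: F black — skip
      J black
      C gray
        C→B: B is gray → back edge
First back edge: C → B.

C→B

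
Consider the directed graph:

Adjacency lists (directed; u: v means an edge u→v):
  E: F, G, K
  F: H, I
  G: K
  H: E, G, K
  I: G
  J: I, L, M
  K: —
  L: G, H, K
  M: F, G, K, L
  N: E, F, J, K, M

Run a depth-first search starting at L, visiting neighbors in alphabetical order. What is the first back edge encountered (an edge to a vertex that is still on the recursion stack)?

F->H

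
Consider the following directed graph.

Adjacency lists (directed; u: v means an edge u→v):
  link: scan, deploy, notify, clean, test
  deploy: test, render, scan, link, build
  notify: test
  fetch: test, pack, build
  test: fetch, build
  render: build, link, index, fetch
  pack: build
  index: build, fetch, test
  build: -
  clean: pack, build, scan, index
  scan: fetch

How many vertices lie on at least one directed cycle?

5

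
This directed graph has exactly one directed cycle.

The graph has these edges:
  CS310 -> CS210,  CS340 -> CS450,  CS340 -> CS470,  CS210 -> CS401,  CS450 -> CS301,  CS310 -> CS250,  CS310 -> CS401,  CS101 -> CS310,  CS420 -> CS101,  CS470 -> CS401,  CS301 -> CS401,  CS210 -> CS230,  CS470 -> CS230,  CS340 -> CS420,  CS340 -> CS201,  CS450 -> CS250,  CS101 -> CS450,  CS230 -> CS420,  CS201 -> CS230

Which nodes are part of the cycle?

DFS with gray/black marking from CS420:
CS420 gray
  CS101 gray
    CS310 gray
      CS401 gray
      CS401 black
      CS250 gray
      CS250 black
      CS210 gray
        CS210→CS401: CS401 black — skip
        CS230 gray
          CS230→CS420: CS420 is gray → back edge
Back edge closes the cycle CS420 → CS101 → CS310 → CS210 → CS230 → CS420; its vertices are {CS101, CS210, CS230, CS310, CS420}.

CS101, CS210, CS230, CS310, CS420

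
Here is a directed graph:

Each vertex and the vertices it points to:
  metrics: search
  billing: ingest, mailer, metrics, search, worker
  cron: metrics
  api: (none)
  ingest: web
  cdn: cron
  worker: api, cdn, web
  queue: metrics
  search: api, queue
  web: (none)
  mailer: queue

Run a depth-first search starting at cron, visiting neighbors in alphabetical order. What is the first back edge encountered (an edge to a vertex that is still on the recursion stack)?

queue→metrics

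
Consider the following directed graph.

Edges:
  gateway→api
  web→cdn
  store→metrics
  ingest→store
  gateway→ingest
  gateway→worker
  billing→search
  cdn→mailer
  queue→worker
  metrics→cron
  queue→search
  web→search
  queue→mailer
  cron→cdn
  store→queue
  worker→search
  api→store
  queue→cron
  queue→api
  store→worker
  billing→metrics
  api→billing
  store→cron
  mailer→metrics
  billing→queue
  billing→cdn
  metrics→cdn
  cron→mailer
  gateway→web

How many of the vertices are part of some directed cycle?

8

A vertex is on a directed cycle iff it belongs to a strongly connected component of size ≥ 2 (or has a self-loop).
The vertices on cycles are {api, cdn, cron, queue, store, mailer, billing, metrics} — 8 in total.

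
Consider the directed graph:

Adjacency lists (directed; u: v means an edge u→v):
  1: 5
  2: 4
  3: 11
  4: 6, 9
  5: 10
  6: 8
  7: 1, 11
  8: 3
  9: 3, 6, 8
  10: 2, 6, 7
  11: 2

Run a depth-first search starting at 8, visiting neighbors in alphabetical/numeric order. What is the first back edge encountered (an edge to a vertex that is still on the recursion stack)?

DFS from 8 (visiting neighbors in alphabetical/numeric order); mark gray on enter, black on exit:
8 gray
  3 gray
    11 gray
      2 gray
        4 gray
          6 gray
            6→8: 8 is gray → back edge
First back edge: 6 → 8.

6->8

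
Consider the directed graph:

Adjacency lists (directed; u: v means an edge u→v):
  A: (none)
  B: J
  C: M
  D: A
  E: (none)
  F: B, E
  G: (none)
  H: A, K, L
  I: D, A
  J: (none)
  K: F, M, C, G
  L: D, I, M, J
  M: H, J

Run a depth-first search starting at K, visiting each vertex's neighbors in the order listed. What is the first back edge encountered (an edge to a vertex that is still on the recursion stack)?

H->K

DFS from K (visiting each vertex's neighbors in the order listed); mark gray on enter, black on exit:
K gray
  F gray
    B gray
      J gray
      J black
    B black
    E gray
    E black
  F black
  M gray
    H gray
      A gray
      A black
      H→K: K is gray → back edge
First back edge: H → K.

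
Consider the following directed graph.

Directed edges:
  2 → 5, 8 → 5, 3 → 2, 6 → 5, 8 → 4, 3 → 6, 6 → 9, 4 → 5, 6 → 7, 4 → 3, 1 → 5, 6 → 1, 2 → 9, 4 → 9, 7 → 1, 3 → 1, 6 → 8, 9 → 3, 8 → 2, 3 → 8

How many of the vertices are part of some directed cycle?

A vertex is on a directed cycle iff it belongs to a strongly connected component of size ≥ 2 (or has a self-loop).
The vertices on cycles are {2, 3, 4, 6, 8, 9} — 6 in total.

6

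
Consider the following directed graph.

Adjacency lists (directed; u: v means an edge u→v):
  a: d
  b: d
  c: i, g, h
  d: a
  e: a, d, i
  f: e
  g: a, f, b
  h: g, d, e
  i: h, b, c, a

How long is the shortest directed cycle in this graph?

2

For each vertex v, BFS finds the shortest path from v back to v.
The shortest such closed walk is i → c → i, length 2.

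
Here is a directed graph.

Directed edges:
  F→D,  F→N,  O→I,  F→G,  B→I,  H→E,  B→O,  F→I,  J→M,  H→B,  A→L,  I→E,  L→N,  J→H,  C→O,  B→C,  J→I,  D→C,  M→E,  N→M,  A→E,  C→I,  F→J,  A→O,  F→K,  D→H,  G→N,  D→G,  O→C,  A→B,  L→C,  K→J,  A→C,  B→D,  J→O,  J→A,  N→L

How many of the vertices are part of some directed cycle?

A vertex is on a directed cycle iff it belongs to a strongly connected component of size ≥ 2 (or has a self-loop).
The vertices on cycles are {B, C, D, H, L, N, O} — 7 in total.

7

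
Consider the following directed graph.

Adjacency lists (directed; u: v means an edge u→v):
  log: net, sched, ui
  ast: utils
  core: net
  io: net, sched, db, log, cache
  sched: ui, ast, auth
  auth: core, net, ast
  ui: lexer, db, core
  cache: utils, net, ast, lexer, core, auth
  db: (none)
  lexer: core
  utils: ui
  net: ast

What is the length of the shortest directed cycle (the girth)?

For each vertex v, BFS finds the shortest path from v back to v.
The shortest such closed walk is ui → core → net → ast → utils → ui, length 5.

5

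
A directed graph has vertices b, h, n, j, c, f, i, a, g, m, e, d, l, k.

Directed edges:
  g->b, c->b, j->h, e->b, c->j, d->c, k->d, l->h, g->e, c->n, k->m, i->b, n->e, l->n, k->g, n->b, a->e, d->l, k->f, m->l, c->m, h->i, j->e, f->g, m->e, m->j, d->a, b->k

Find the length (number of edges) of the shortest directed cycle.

3

For each vertex v, BFS finds the shortest path from v back to v.
The shortest such closed walk is k → g → b → k, length 3.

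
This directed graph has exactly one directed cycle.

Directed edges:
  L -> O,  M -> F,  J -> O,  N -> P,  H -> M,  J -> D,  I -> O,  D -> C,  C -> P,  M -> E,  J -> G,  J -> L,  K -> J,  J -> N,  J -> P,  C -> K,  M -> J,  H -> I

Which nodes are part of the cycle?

C, D, J, K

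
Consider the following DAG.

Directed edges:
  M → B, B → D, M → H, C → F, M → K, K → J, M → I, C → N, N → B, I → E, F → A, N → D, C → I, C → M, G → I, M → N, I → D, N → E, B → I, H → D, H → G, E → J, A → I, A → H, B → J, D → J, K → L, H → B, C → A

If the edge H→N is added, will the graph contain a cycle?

Adding H→N creates a cycle iff N can already reach H.
Explore from N: no path reaches H. The graph stays acyclic.

No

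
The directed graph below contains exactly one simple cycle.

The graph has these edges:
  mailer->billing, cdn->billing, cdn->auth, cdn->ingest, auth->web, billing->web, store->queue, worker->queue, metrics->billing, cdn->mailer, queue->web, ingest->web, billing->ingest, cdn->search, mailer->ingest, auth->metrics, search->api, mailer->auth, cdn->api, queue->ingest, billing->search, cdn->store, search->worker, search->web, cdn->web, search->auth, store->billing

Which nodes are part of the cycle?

DFS with gray/black marking from search:
search gray
  web gray
  web black
  api gray
  api black
  worker gray
    queue gray
      ingest gray
        ingest→web: web black — skip
      ingest black
      queue→web: web black — skip
    queue black
  worker black
  auth gray
    metrics gray
      billing gray
        billing→ingest: ingest black — skip
        billing→web: web black — skip
        billing→search: search is gray → back edge
Back edge closes the cycle search → auth → metrics → billing → search; its vertices are {auth, search, billing, metrics}.

auth, search, billing, metrics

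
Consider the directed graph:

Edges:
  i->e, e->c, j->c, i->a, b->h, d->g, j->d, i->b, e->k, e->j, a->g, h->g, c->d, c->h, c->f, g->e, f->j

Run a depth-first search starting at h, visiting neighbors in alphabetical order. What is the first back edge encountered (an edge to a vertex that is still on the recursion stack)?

d→g

DFS from h (visiting neighbors in alphabetical order); mark gray on enter, black on exit:
h gray
  g gray
    e gray
      c gray
        d gray
          d→g: g is gray → back edge
First back edge: d → g.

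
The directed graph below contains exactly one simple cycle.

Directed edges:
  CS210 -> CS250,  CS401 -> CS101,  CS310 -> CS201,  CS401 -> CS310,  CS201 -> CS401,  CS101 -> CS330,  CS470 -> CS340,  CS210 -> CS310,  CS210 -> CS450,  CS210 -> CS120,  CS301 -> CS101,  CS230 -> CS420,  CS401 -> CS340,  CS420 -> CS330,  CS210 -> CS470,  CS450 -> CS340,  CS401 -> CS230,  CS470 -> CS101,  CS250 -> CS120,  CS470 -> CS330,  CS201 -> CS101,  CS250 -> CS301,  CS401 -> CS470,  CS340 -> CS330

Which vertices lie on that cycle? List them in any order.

DFS with gray/black marking from CS310:
CS310 gray
  CS201 gray
    CS101 gray
      CS330 gray
      CS330 black
    CS101 black
    CS401 gray
      CS401→CS310: CS310 is gray → back edge
Back edge closes the cycle CS310 → CS201 → CS401 → CS310; its vertices are {CS201, CS310, CS401}.

CS201, CS310, CS401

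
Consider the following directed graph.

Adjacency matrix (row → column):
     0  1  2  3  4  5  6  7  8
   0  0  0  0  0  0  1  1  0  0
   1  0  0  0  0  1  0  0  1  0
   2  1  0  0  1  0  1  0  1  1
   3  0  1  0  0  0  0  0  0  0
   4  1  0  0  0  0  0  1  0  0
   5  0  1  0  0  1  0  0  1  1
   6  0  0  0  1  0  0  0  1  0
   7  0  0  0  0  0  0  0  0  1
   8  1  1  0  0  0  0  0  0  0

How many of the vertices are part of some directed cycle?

A vertex is on a directed cycle iff it belongs to a strongly connected component of size ≥ 2 (or has a self-loop).
The vertices on cycles are {0, 1, 3, 4, 5, 6, 7, 8} — 8 in total.

8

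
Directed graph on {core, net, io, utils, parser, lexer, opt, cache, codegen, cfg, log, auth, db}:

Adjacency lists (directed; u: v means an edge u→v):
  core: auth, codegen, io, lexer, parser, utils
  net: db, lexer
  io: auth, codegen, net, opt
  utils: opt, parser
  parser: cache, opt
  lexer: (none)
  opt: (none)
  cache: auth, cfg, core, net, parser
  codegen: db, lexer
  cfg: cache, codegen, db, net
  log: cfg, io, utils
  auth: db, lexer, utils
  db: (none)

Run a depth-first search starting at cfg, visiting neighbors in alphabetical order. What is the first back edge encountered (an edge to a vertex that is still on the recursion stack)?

parser→cache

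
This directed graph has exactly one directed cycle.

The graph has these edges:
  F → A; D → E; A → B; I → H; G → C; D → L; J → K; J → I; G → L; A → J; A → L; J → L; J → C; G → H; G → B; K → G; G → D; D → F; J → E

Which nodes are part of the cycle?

DFS with gray/black marking from F:
F gray
  A gray
    L gray
    L black
    B gray
    B black
    J gray
      K gray
        G gray
          H gray
          H black
          D gray
            D→L: L black — skip
            D→F: F is gray → back edge
Back edge closes the cycle F → A → J → K → G → D → F; its vertices are {A, D, F, G, J, K}.

A, D, F, G, J, K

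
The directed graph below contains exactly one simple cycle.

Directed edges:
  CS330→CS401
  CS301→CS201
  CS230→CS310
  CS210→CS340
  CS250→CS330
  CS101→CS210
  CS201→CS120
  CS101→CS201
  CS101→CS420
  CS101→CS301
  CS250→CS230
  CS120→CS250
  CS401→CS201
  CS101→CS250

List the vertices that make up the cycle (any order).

CS120, CS201, CS250, CS330, CS401

DFS with gray/black marking from CS250:
CS250 gray
  CS230 gray
    CS310 gray
    CS310 black
  CS230 black
  CS330 gray
    CS401 gray
      CS201 gray
        CS120 gray
          CS120→CS250: CS250 is gray → back edge
Back edge closes the cycle CS250 → CS330 → CS401 → CS201 → CS120 → CS250; its vertices are {CS120, CS201, CS250, CS330, CS401}.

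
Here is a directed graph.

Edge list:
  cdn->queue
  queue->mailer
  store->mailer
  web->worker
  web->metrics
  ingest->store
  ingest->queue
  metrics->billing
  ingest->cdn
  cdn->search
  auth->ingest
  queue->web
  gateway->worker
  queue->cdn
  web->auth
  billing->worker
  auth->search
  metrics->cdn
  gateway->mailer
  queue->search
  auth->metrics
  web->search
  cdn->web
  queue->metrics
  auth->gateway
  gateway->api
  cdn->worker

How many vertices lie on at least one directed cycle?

6

A vertex is on a directed cycle iff it belongs to a strongly connected component of size ≥ 2 (or has a self-loop).
The vertices on cycles are {cdn, web, auth, queue, ingest, metrics} — 6 in total.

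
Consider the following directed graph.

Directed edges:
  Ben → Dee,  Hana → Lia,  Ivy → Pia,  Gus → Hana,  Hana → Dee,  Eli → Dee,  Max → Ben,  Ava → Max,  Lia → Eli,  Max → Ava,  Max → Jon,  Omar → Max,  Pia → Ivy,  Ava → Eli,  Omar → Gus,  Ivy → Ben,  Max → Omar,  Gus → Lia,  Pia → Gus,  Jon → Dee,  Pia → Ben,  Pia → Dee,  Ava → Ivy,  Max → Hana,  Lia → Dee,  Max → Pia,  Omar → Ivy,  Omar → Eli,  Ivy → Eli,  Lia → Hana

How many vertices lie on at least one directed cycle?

A vertex is on a directed cycle iff it belongs to a strongly connected component of size ≥ 2 (or has a self-loop).
The vertices on cycles are {Ava, Ivy, Lia, Max, Pia, Hana, Omar} — 7 in total.

7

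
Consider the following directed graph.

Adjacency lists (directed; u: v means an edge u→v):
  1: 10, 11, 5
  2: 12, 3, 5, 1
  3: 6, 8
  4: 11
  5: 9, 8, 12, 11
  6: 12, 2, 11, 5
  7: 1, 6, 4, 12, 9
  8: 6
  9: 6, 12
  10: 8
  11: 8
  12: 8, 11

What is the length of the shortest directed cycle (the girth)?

3

For each vertex v, BFS finds the shortest path from v back to v.
The shortest such closed walk is 6 → 5 → 8 → 6, length 3.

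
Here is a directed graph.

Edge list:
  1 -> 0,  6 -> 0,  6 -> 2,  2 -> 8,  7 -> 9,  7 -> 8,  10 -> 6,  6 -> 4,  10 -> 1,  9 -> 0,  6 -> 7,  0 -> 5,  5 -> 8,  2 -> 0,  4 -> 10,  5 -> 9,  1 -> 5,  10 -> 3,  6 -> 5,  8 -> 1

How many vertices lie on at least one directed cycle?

8

A vertex is on a directed cycle iff it belongs to a strongly connected component of size ≥ 2 (or has a self-loop).
The vertices on cycles are {0, 1, 4, 5, 6, 8, 9, 10} — 8 in total.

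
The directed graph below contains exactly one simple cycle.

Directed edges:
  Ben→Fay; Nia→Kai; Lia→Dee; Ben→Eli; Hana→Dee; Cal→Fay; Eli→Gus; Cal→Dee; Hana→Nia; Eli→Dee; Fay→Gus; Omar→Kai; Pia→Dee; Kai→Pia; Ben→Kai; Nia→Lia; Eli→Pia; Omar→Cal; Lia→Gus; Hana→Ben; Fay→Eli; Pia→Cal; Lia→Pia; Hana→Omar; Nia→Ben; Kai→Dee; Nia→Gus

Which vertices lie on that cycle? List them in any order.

DFS with gray/black marking from Cal:
Cal gray
  Dee gray
  Dee black
  Fay gray
    Gus gray
    Gus black
    Eli gray
      Eli→Gus: Gus black — skip
      Pia gray
        Pia→Dee: Dee black — skip
        Pia→Cal: Cal is gray → back edge
Back edge closes the cycle Cal → Fay → Eli → Pia → Cal; its vertices are {Cal, Eli, Fay, Pia}.

Cal, Eli, Fay, Pia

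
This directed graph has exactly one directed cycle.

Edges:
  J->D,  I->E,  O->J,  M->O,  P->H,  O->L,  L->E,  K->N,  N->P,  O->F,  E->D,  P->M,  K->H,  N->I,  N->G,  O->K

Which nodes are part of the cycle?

K, M, N, O, P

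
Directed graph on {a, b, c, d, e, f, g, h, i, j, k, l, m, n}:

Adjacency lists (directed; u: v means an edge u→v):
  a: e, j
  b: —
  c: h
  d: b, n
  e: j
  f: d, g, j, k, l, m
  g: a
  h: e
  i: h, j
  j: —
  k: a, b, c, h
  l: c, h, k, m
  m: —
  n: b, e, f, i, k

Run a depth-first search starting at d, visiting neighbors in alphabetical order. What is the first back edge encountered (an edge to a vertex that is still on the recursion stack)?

f→d

DFS from d (visiting neighbors in alphabetical order); mark gray on enter, black on exit:
d gray
  b gray
  b black
  n gray
    n→b: b black — skip
    e gray
      j gray
      j black
    e black
    f gray
      f→d: d is gray → back edge
First back edge: f → d.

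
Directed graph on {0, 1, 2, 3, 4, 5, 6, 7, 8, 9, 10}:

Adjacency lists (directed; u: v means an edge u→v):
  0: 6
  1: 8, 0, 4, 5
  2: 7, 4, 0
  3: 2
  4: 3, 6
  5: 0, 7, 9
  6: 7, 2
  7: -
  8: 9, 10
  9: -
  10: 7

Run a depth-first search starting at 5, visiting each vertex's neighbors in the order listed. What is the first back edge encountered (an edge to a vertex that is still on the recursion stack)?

DFS from 5 (visiting each vertex's neighbors in the order listed); mark gray on enter, black on exit:
5 gray
  0 gray
    6 gray
      7 gray
      7 black
      2 gray
        2→7: 7 black — skip
        4 gray
          3 gray
            3→2: 2 is gray → back edge
First back edge: 3 → 2.

3→2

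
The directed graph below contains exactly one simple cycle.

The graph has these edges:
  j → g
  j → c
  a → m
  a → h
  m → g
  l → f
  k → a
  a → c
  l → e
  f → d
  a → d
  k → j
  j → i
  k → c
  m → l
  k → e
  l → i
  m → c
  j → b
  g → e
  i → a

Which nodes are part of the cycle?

a, i, l, m

DFS with gray/black marking from a:
a gray
  h gray
  h black
  d gray
  d black
  c gray
  c black
  m gray
    l gray
      e gray
      e black
      i gray
        i→a: a is gray → back edge
Back edge closes the cycle a → m → l → i → a; its vertices are {a, i, l, m}.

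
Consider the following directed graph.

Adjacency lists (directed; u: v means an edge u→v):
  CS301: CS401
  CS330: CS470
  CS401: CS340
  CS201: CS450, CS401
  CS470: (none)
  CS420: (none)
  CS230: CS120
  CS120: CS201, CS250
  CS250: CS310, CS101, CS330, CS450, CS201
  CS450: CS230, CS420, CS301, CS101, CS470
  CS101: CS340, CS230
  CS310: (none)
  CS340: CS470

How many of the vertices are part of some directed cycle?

6

A vertex is on a directed cycle iff it belongs to a strongly connected component of size ≥ 2 (or has a self-loop).
The vertices on cycles are {CS101, CS120, CS201, CS230, CS250, CS450} — 6 in total.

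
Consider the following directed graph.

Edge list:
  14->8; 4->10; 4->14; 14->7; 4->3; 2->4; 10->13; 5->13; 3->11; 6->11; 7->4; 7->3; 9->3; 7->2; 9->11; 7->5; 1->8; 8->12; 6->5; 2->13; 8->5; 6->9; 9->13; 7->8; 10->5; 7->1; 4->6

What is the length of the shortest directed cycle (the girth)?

For each vertex v, BFS finds the shortest path from v back to v.
The shortest such closed walk is 4 → 14 → 7 → 4, length 3.

3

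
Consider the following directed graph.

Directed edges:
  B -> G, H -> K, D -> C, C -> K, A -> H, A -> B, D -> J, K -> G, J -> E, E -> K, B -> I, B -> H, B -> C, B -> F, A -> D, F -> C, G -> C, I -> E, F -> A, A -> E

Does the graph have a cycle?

DFS with white/gray/black marking, starting from H:
H gray
  K gray
    G gray
      C gray
        C→K: K is gray → back edge
Back edge found, so a cycle exists: K → G → C → K.

Yes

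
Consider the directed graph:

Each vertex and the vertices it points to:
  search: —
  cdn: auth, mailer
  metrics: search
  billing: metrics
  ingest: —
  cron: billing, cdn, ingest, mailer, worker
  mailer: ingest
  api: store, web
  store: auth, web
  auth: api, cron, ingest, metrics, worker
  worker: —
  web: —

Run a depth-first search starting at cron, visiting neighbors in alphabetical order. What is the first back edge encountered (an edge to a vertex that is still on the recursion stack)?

store→auth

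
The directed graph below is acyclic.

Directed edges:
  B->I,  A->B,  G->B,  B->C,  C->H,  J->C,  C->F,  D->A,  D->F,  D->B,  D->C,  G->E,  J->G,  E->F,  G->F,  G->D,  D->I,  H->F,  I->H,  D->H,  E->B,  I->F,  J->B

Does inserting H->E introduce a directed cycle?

Adding H→E creates a cycle iff E can already reach H.
Path from E: E → B → I → H.
So E → … → H → E is a cycle.

Yes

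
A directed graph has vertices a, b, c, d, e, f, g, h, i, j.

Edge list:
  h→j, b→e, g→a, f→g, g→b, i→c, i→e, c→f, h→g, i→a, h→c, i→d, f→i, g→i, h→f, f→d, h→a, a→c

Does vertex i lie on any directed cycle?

i is on a cycle iff i can reach itself via ≥1 edge.
i → c → f → i — yes.

Yes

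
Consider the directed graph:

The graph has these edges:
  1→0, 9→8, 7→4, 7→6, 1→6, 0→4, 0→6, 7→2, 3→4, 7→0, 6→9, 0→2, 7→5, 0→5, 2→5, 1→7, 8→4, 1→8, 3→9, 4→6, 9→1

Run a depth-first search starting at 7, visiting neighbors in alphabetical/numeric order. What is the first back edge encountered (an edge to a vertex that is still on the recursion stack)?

DFS from 7 (visiting neighbors in alphabetical/numeric order); mark gray on enter, black on exit:
7 gray
  0 gray
    2 gray
      5 gray
      5 black
    2 black
    4 gray
      6 gray
        9 gray
          1 gray
            1→0: 0 is gray → back edge
First back edge: 1 → 0.

1->0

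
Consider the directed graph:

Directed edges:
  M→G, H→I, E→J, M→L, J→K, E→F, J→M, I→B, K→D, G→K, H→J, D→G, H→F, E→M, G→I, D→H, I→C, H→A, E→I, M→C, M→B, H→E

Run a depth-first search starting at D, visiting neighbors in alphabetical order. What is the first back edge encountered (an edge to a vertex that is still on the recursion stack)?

K→D

DFS from D (visiting neighbors in alphabetical order); mark gray on enter, black on exit:
D gray
  G gray
    I gray
      B gray
      B black
      C gray
      C black
    I black
    K gray
      K→D: D is gray → back edge
First back edge: K → D.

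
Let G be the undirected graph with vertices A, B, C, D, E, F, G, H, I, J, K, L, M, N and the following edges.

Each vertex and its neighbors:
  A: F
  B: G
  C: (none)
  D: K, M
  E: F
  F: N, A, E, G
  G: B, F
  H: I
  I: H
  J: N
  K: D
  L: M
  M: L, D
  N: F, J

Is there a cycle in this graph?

DFS, tracking each vertex's parent; an edge to a visited non-parent vertex closes a cycle.
Start from L:
visit L (parent –)
  visit M (parent L)
    M–L: parent, skip
    visit D (parent M)
      visit K (parent D)
        K–D: parent, skip
      D–M: parent, skip
visit A (parent –)
  visit F (parent A)
    visit N (parent F)
      N–F: parent, skip
      visit J (parent N)
        J–N: parent, skip
    F–A: parent, skip
    visit E (parent F)
      E–F: parent, skip
    visit G (parent F)
      visit B (parent G)
        B–G: parent, skip
      G–F: parent, skip
visit C (parent –)
visit H (parent –)
  visit I (parent H)
    I–H: parent, skip
No non-parent visited neighbor found — the graph is a forest.

No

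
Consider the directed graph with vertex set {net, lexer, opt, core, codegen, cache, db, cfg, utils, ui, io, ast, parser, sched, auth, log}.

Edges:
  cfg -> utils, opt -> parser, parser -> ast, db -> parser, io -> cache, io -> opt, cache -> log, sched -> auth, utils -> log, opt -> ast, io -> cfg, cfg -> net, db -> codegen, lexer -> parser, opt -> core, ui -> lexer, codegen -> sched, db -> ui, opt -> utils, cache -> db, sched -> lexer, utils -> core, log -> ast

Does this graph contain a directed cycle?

No

DFS with white/gray/black marking, starting from io:
io gray
  cfg gray
    utils gray
      log gray
        ast gray
        ast black
      log black
      core gray
      core black
    utils black
    net gray
    net black
  cfg black
  opt gray
    opt→core: core black — skip
    parser gray
      parser→ast: ast black — skip
    parser black
    opt→ast: ast black — skip
    opt→utils: utils black — skip
  opt black
  cache gray
    db gray
      db→parser: parser black — skip
      codegen gray
        sched gray
          lexer gray
            lexer→parser: parser black — skip
          lexer black
          auth gray
          auth black
        sched black
      codegen black
      ui gray
        ui→lexer: lexer black — skip
      ui black
    db black
    cache→log: log black — skip
  cache black
io black
Every edge goes to a white or black vertex — no back edge, so the graph is acyclic.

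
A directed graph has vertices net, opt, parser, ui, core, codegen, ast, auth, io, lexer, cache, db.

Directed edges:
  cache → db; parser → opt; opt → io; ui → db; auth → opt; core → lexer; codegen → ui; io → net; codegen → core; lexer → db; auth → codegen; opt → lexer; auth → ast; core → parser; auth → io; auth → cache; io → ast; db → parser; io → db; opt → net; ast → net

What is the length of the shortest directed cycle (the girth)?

4

For each vertex v, BFS finds the shortest path from v back to v.
The shortest such closed walk is opt → lexer → db → parser → opt, length 4.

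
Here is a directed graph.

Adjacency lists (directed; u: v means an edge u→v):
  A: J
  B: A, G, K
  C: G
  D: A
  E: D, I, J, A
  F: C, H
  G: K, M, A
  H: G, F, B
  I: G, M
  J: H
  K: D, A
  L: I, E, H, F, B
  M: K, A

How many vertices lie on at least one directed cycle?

10

A vertex is on a directed cycle iff it belongs to a strongly connected component of size ≥ 2 (or has a self-loop).
The vertices on cycles are {A, B, C, D, F, G, H, J, K, M} — 10 in total.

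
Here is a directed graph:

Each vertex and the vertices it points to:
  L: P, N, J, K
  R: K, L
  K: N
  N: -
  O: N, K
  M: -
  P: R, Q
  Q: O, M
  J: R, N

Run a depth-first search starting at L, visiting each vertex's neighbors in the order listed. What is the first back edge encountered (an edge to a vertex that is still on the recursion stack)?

R→L

DFS from L (visiting each vertex's neighbors in the order listed); mark gray on enter, black on exit:
L gray
  P gray
    R gray
      K gray
        N gray
        N black
      K black
      R→L: L is gray → back edge
First back edge: R → L.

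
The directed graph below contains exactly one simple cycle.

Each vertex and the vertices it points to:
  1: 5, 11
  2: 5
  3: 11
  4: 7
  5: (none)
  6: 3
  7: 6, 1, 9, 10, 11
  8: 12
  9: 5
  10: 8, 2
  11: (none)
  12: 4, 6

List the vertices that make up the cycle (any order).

4, 7, 8, 10, 12

DFS with gray/black marking from 7:
7 gray
  6 gray
    3 gray
      11 gray
      11 black
    3 black
  6 black
  1 gray
    5 gray
    5 black
    1→11: 11 black — skip
  1 black
  9 gray
    9→5: 5 black — skip
  9 black
  10 gray
    8 gray
      12 gray
        4 gray
          4→7: 7 is gray → back edge
Back edge closes the cycle 7 → 10 → 8 → 12 → 4 → 7; its vertices are {4, 7, 8, 10, 12}.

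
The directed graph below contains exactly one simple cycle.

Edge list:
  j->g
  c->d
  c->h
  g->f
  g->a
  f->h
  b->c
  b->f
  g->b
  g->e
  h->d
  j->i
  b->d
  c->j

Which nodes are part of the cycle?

DFS with gray/black marking from j:
j gray
  i gray
  i black
  g gray
    e gray
    e black
    a gray
    a black
    b gray
      d gray
      d black
      f gray
        h gray
          h→d: d black — skip
        h black
      f black
      c gray
        c→j: j is gray → back edge
Back edge closes the cycle j → g → b → c → j; its vertices are {b, c, g, j}.

b, c, g, j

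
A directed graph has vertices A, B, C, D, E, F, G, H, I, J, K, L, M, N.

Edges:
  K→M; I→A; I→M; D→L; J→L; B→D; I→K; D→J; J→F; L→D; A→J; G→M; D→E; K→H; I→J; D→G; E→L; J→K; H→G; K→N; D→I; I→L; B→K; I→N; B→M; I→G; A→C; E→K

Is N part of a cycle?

N lies on a cycle iff there is a path from N back to itself.
Exploring from N, it never reaches itself; equivalently, its strongly connected component is a singleton.

No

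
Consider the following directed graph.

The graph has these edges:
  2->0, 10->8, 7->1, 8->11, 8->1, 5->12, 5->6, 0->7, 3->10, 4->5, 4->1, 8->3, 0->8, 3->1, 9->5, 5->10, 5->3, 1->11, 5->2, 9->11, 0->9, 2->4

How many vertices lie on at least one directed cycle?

8

A vertex is on a directed cycle iff it belongs to a strongly connected component of size ≥ 2 (or has a self-loop).
The vertices on cycles are {0, 2, 3, 4, 5, 8, 9, 10} — 8 in total.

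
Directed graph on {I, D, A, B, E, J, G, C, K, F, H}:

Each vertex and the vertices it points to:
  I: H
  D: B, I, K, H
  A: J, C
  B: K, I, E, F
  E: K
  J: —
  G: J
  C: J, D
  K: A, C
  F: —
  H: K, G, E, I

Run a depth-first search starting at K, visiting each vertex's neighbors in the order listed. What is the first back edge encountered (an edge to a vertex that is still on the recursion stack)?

DFS from K (visiting each vertex's neighbors in the order listed); mark gray on enter, black on exit:
K gray
  A gray
    J gray
    J black
    C gray
      C→J: J black — skip
      D gray
        B gray
          B→K: K is gray → back edge
First back edge: B → K.

B→K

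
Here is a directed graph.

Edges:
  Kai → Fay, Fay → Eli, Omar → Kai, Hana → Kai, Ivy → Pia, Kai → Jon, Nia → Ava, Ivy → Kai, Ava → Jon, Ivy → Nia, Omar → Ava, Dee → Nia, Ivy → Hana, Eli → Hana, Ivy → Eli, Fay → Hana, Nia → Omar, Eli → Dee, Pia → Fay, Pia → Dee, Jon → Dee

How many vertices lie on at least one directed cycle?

A vertex is on a directed cycle iff it belongs to a strongly connected component of size ≥ 2 (or has a self-loop).
The vertices on cycles are {Ava, Dee, Eli, Fay, Jon, Kai, Nia, Hana, Omar} — 9 in total.

9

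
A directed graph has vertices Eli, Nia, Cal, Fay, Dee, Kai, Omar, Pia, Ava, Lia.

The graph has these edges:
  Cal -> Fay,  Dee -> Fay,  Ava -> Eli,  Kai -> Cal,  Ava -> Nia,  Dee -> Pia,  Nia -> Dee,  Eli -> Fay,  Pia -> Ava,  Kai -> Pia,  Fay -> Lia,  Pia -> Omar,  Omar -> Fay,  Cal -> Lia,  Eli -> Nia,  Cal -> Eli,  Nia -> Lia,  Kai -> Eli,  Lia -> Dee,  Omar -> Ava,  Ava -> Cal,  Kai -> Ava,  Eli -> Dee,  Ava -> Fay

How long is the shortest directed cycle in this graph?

3

For each vertex v, BFS finds the shortest path from v back to v.
The shortest such closed walk is Lia → Dee → Fay → Lia, length 3.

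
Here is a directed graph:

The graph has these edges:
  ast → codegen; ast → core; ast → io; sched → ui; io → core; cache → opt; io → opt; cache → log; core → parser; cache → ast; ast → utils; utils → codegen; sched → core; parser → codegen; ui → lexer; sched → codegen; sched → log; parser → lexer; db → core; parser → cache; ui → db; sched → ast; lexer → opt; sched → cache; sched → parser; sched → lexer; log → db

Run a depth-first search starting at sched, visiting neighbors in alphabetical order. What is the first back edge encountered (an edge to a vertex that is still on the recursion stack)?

DFS from sched (visiting neighbors in alphabetical order); mark gray on enter, black on exit:
sched gray
  ast gray
    codegen gray
    codegen black
    core gray
      parser gray
        cache gray
          cache→ast: ast is gray → back edge
First back edge: cache → ast.

cache→ast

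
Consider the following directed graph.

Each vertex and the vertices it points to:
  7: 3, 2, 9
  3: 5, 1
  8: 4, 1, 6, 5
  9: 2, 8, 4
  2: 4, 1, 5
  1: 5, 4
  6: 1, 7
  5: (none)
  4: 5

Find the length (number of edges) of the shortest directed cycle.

4

For each vertex v, BFS finds the shortest path from v back to v.
The shortest such closed walk is 6 → 7 → 9 → 8 → 6, length 4.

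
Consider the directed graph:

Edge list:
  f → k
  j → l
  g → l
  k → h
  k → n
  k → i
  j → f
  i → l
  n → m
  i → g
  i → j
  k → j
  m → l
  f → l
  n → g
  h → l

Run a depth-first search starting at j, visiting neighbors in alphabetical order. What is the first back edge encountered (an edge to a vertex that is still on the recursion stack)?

DFS from j (visiting neighbors in alphabetical order); mark gray on enter, black on exit:
j gray
  f gray
    k gray
      h gray
        l gray
        l black
      h black
      i gray
        g gray
          g→l: l black — skip
        g black
        i→j: j is gray → back edge
First back edge: i → j.

i→j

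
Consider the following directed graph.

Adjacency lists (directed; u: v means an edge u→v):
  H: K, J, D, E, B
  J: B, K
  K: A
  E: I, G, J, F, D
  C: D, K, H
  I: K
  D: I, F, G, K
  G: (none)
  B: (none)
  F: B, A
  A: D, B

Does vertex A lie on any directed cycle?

Yes

A is on a cycle iff A can reach itself via ≥1 edge.
A → D → F → A — yes.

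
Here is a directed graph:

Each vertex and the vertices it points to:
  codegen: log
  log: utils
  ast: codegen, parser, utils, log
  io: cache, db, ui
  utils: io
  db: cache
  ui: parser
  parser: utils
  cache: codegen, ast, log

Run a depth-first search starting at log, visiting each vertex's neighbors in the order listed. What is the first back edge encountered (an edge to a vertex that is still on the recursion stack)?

codegen→log

DFS from log (visiting each vertex's neighbors in the order listed); mark gray on enter, black on exit:
log gray
  utils gray
    io gray
      cache gray
        codegen gray
          codegen→log: log is gray → back edge
First back edge: codegen → log.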